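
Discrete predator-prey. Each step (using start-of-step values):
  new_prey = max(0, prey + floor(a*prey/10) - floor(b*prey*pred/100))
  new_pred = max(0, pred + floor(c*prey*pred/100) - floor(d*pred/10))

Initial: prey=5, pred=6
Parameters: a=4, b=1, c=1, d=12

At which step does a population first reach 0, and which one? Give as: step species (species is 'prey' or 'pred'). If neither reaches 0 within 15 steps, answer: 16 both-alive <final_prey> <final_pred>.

Step 1: prey: 5+2-0=7; pred: 6+0-7=0
First extinction: pred at step 1

Answer: 1 pred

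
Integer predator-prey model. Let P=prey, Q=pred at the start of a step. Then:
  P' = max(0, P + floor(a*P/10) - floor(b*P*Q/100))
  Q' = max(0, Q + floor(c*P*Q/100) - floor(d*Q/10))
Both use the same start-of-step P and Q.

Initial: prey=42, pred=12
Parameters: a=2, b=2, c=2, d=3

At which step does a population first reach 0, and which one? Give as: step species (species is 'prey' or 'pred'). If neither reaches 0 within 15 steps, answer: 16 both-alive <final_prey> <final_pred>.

Answer: 16 both-alive 1 3

Derivation:
Step 1: prey: 42+8-10=40; pred: 12+10-3=19
Step 2: prey: 40+8-15=33; pred: 19+15-5=29
Step 3: prey: 33+6-19=20; pred: 29+19-8=40
Step 4: prey: 20+4-16=8; pred: 40+16-12=44
Step 5: prey: 8+1-7=2; pred: 44+7-13=38
Step 6: prey: 2+0-1=1; pred: 38+1-11=28
Step 7: prey: 1+0-0=1; pred: 28+0-8=20
Step 8: prey: 1+0-0=1; pred: 20+0-6=14
Step 9: prey: 1+0-0=1; pred: 14+0-4=10
Step 10: prey: 1+0-0=1; pred: 10+0-3=7
Step 11: prey: 1+0-0=1; pred: 7+0-2=5
Step 12: prey: 1+0-0=1; pred: 5+0-1=4
Step 13: prey: 1+0-0=1; pred: 4+0-1=3
Step 14: prey: 1+0-0=1; pred: 3+0-0=3
Steps 15-15: state stable at prey=1, pred=3 (no change)
No extinction within 15 steps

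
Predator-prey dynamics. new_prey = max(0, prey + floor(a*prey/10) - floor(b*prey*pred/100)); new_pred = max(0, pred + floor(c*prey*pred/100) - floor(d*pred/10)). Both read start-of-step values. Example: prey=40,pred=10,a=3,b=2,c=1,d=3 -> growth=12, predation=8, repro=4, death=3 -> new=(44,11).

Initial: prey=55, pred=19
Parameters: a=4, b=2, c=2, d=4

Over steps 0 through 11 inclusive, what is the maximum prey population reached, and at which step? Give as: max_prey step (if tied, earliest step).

Step 1: prey: 55+22-20=57; pred: 19+20-7=32
Step 2: prey: 57+22-36=43; pred: 32+36-12=56
Step 3: prey: 43+17-48=12; pred: 56+48-22=82
Step 4: prey: 12+4-19=0; pred: 82+19-32=69
Step 5: prey: 0+0-0=0; pred: 69+0-27=42
Step 6: prey: 0+0-0=0; pred: 42+0-16=26
Step 7: prey: 0+0-0=0; pred: 26+0-10=16
Step 8: prey: 0+0-0=0; pred: 16+0-6=10
Step 9: prey: 0+0-0=0; pred: 10+0-4=6
Step 10: prey: 0+0-0=0; pred: 6+0-2=4
Step 11: prey: 0+0-0=0; pred: 4+0-1=3
Max prey = 57 at step 1

Answer: 57 1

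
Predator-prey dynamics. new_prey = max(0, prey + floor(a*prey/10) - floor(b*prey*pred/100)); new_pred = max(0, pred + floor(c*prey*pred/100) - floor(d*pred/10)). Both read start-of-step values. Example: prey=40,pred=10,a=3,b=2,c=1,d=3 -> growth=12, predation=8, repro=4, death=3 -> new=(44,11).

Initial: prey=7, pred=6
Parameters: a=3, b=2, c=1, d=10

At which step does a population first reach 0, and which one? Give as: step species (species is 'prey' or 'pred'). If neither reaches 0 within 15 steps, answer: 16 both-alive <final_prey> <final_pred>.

Answer: 1 pred

Derivation:
Step 1: prey: 7+2-0=9; pred: 6+0-6=0
First extinction: pred at step 1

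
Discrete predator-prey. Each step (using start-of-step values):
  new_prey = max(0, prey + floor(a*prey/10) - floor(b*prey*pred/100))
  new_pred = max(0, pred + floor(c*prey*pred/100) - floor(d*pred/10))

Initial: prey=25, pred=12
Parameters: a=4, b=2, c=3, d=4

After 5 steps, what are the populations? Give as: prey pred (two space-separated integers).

Step 1: prey: 25+10-6=29; pred: 12+9-4=17
Step 2: prey: 29+11-9=31; pred: 17+14-6=25
Step 3: prey: 31+12-15=28; pred: 25+23-10=38
Step 4: prey: 28+11-21=18; pred: 38+31-15=54
Step 5: prey: 18+7-19=6; pred: 54+29-21=62

Answer: 6 62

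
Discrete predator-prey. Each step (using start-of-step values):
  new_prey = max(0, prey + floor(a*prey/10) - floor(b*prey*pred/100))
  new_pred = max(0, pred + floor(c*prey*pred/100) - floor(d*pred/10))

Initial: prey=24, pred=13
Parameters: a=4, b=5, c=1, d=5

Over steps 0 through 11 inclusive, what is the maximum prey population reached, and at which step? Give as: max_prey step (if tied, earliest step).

Step 1: prey: 24+9-15=18; pred: 13+3-6=10
Step 2: prey: 18+7-9=16; pred: 10+1-5=6
Step 3: prey: 16+6-4=18; pred: 6+0-3=3
Step 4: prey: 18+7-2=23; pred: 3+0-1=2
Step 5: prey: 23+9-2=30; pred: 2+0-1=1
Step 6: prey: 30+12-1=41; pred: 1+0-0=1
Step 7: prey: 41+16-2=55; pred: 1+0-0=1
Step 8: prey: 55+22-2=75; pred: 1+0-0=1
Step 9: prey: 75+30-3=102; pred: 1+0-0=1
Step 10: prey: 102+40-5=137; pred: 1+1-0=2
Step 11: prey: 137+54-13=178; pred: 2+2-1=3
Max prey = 178 at step 11

Answer: 178 11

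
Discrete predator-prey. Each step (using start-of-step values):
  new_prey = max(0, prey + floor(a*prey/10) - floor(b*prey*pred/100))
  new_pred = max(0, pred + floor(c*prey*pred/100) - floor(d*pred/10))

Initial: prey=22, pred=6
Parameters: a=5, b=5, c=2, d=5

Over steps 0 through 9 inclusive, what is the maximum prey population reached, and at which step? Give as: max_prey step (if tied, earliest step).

Answer: 58 5

Derivation:
Step 1: prey: 22+11-6=27; pred: 6+2-3=5
Step 2: prey: 27+13-6=34; pred: 5+2-2=5
Step 3: prey: 34+17-8=43; pred: 5+3-2=6
Step 4: prey: 43+21-12=52; pred: 6+5-3=8
Step 5: prey: 52+26-20=58; pred: 8+8-4=12
Step 6: prey: 58+29-34=53; pred: 12+13-6=19
Step 7: prey: 53+26-50=29; pred: 19+20-9=30
Step 8: prey: 29+14-43=0; pred: 30+17-15=32
Step 9: prey: 0+0-0=0; pred: 32+0-16=16
Max prey = 58 at step 5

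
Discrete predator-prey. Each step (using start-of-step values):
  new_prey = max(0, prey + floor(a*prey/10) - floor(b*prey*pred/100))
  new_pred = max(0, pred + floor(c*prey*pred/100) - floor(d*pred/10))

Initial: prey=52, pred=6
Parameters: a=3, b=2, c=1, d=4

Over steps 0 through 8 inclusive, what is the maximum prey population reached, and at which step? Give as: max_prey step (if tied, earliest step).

Answer: 85 4

Derivation:
Step 1: prey: 52+15-6=61; pred: 6+3-2=7
Step 2: prey: 61+18-8=71; pred: 7+4-2=9
Step 3: prey: 71+21-12=80; pred: 9+6-3=12
Step 4: prey: 80+24-19=85; pred: 12+9-4=17
Step 5: prey: 85+25-28=82; pred: 17+14-6=25
Step 6: prey: 82+24-41=65; pred: 25+20-10=35
Step 7: prey: 65+19-45=39; pred: 35+22-14=43
Step 8: prey: 39+11-33=17; pred: 43+16-17=42
Max prey = 85 at step 4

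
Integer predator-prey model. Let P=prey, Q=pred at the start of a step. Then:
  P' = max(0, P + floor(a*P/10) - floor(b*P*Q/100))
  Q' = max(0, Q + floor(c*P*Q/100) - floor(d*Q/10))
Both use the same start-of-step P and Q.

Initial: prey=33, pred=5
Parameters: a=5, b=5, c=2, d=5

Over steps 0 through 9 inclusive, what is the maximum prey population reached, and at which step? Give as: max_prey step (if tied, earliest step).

Answer: 56 3

Derivation:
Step 1: prey: 33+16-8=41; pred: 5+3-2=6
Step 2: prey: 41+20-12=49; pred: 6+4-3=7
Step 3: prey: 49+24-17=56; pred: 7+6-3=10
Step 4: prey: 56+28-28=56; pred: 10+11-5=16
Step 5: prey: 56+28-44=40; pred: 16+17-8=25
Step 6: prey: 40+20-50=10; pred: 25+20-12=33
Step 7: prey: 10+5-16=0; pred: 33+6-16=23
Step 8: prey: 0+0-0=0; pred: 23+0-11=12
Step 9: prey: 0+0-0=0; pred: 12+0-6=6
Max prey = 56 at step 3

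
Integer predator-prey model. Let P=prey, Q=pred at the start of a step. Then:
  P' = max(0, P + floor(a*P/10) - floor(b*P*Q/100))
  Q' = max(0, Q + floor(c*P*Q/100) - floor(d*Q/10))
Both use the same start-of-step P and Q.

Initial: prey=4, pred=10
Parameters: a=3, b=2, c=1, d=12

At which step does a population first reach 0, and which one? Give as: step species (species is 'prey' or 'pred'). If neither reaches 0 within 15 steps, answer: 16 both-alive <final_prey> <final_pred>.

Answer: 1 pred

Derivation:
Step 1: prey: 4+1-0=5; pred: 10+0-12=0
First extinction: pred at step 1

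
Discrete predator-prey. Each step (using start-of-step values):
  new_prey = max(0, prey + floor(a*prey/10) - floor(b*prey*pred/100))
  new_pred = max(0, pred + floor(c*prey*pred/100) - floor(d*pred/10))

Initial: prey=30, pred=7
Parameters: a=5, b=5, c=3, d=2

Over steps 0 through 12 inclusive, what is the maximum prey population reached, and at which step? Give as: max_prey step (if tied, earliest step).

Answer: 35 1

Derivation:
Step 1: prey: 30+15-10=35; pred: 7+6-1=12
Step 2: prey: 35+17-21=31; pred: 12+12-2=22
Step 3: prey: 31+15-34=12; pred: 22+20-4=38
Step 4: prey: 12+6-22=0; pred: 38+13-7=44
Step 5: prey: 0+0-0=0; pred: 44+0-8=36
Step 6: prey: 0+0-0=0; pred: 36+0-7=29
Step 7: prey: 0+0-0=0; pred: 29+0-5=24
Step 8: prey: 0+0-0=0; pred: 24+0-4=20
Step 9: prey: 0+0-0=0; pred: 20+0-4=16
Step 10: prey: 0+0-0=0; pred: 16+0-3=13
Step 11: prey: 0+0-0=0; pred: 13+0-2=11
Step 12: prey: 0+0-0=0; pred: 11+0-2=9
Max prey = 35 at step 1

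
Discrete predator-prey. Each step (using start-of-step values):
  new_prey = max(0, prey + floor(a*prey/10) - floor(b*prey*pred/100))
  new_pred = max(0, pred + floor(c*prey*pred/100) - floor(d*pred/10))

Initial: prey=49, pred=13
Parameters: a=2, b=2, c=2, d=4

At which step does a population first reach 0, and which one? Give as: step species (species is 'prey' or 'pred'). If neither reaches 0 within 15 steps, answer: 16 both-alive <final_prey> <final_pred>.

Answer: 16 both-alive 2 2

Derivation:
Step 1: prey: 49+9-12=46; pred: 13+12-5=20
Step 2: prey: 46+9-18=37; pred: 20+18-8=30
Step 3: prey: 37+7-22=22; pred: 30+22-12=40
Step 4: prey: 22+4-17=9; pred: 40+17-16=41
Step 5: prey: 9+1-7=3; pred: 41+7-16=32
Step 6: prey: 3+0-1=2; pred: 32+1-12=21
Step 7: prey: 2+0-0=2; pred: 21+0-8=13
Step 8: prey: 2+0-0=2; pred: 13+0-5=8
Step 9: prey: 2+0-0=2; pred: 8+0-3=5
Step 10: prey: 2+0-0=2; pred: 5+0-2=3
Step 11: prey: 2+0-0=2; pred: 3+0-1=2
Step 12: prey: 2+0-0=2; pred: 2+0-0=2
Steps 13-15: state stable at prey=2, pred=2 (no change)
No extinction within 15 steps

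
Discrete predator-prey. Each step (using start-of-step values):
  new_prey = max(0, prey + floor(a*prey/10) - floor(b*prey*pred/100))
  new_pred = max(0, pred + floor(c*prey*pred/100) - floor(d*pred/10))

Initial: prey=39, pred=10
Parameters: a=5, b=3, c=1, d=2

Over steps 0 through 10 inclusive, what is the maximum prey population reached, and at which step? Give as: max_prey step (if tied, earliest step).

Step 1: prey: 39+19-11=47; pred: 10+3-2=11
Step 2: prey: 47+23-15=55; pred: 11+5-2=14
Step 3: prey: 55+27-23=59; pred: 14+7-2=19
Step 4: prey: 59+29-33=55; pred: 19+11-3=27
Step 5: prey: 55+27-44=38; pred: 27+14-5=36
Step 6: prey: 38+19-41=16; pred: 36+13-7=42
Step 7: prey: 16+8-20=4; pred: 42+6-8=40
Step 8: prey: 4+2-4=2; pred: 40+1-8=33
Step 9: prey: 2+1-1=2; pred: 33+0-6=27
Step 10: prey: 2+1-1=2; pred: 27+0-5=22
Max prey = 59 at step 3

Answer: 59 3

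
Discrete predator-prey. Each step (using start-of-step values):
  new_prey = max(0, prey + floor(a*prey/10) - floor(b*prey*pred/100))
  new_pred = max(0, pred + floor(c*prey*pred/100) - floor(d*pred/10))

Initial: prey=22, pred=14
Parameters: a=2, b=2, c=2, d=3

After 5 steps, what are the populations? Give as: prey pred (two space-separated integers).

Step 1: prey: 22+4-6=20; pred: 14+6-4=16
Step 2: prey: 20+4-6=18; pred: 16+6-4=18
Step 3: prey: 18+3-6=15; pred: 18+6-5=19
Step 4: prey: 15+3-5=13; pred: 19+5-5=19
Step 5: prey: 13+2-4=11; pred: 19+4-5=18

Answer: 11 18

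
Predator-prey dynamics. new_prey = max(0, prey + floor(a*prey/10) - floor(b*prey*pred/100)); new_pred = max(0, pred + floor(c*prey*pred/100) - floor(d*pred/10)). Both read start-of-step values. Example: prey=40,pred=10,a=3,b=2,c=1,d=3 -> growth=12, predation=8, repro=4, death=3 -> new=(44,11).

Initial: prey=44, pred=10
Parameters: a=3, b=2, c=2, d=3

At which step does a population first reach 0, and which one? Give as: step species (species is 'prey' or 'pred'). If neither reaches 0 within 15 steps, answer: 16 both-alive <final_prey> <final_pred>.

Answer: 6 prey

Derivation:
Step 1: prey: 44+13-8=49; pred: 10+8-3=15
Step 2: prey: 49+14-14=49; pred: 15+14-4=25
Step 3: prey: 49+14-24=39; pred: 25+24-7=42
Step 4: prey: 39+11-32=18; pred: 42+32-12=62
Step 5: prey: 18+5-22=1; pred: 62+22-18=66
Step 6: prey: 1+0-1=0; pred: 66+1-19=48
First extinction: prey at step 6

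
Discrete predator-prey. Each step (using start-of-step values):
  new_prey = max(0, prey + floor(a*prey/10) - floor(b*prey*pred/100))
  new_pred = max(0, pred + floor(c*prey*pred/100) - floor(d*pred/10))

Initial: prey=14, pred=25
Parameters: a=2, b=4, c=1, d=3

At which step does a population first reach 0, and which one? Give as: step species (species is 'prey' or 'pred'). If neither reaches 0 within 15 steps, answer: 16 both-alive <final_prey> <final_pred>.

Step 1: prey: 14+2-14=2; pred: 25+3-7=21
Step 2: prey: 2+0-1=1; pred: 21+0-6=15
Step 3: prey: 1+0-0=1; pred: 15+0-4=11
Step 4: prey: 1+0-0=1; pred: 11+0-3=8
Step 5: prey: 1+0-0=1; pred: 8+0-2=6
Step 6: prey: 1+0-0=1; pred: 6+0-1=5
Step 7: prey: 1+0-0=1; pred: 5+0-1=4
Step 8: prey: 1+0-0=1; pred: 4+0-1=3
Step 9: prey: 1+0-0=1; pred: 3+0-0=3
Steps 10-15: state stable at prey=1, pred=3 (no change)
No extinction within 15 steps

Answer: 16 both-alive 1 3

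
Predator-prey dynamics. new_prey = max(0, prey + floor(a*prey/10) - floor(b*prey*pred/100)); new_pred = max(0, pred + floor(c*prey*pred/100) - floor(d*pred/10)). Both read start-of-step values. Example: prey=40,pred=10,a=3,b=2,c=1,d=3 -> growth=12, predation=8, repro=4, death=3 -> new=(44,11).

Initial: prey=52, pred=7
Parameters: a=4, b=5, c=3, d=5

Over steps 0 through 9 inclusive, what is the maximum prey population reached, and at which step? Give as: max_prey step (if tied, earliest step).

Step 1: prey: 52+20-18=54; pred: 7+10-3=14
Step 2: prey: 54+21-37=38; pred: 14+22-7=29
Step 3: prey: 38+15-55=0; pred: 29+33-14=48
Step 4: prey: 0+0-0=0; pred: 48+0-24=24
Step 5: prey: 0+0-0=0; pred: 24+0-12=12
Step 6: prey: 0+0-0=0; pred: 12+0-6=6
Step 7: prey: 0+0-0=0; pred: 6+0-3=3
Step 8: prey: 0+0-0=0; pred: 3+0-1=2
Step 9: prey: 0+0-0=0; pred: 2+0-1=1
Max prey = 54 at step 1

Answer: 54 1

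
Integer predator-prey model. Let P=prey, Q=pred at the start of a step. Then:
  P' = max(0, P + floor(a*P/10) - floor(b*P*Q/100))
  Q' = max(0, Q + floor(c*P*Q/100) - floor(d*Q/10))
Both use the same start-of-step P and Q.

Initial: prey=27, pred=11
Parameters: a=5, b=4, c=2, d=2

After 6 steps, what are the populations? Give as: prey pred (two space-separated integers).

Answer: 1 25

Derivation:
Step 1: prey: 27+13-11=29; pred: 11+5-2=14
Step 2: prey: 29+14-16=27; pred: 14+8-2=20
Step 3: prey: 27+13-21=19; pred: 20+10-4=26
Step 4: prey: 19+9-19=9; pred: 26+9-5=30
Step 5: prey: 9+4-10=3; pred: 30+5-6=29
Step 6: prey: 3+1-3=1; pred: 29+1-5=25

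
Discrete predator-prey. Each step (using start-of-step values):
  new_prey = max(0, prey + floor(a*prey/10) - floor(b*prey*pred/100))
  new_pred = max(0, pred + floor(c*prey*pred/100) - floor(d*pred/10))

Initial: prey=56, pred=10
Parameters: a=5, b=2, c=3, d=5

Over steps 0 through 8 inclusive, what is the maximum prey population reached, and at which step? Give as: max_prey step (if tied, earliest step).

Step 1: prey: 56+28-11=73; pred: 10+16-5=21
Step 2: prey: 73+36-30=79; pred: 21+45-10=56
Step 3: prey: 79+39-88=30; pred: 56+132-28=160
Step 4: prey: 30+15-96=0; pred: 160+144-80=224
Step 5: prey: 0+0-0=0; pred: 224+0-112=112
Step 6: prey: 0+0-0=0; pred: 112+0-56=56
Step 7: prey: 0+0-0=0; pred: 56+0-28=28
Step 8: prey: 0+0-0=0; pred: 28+0-14=14
Max prey = 79 at step 2

Answer: 79 2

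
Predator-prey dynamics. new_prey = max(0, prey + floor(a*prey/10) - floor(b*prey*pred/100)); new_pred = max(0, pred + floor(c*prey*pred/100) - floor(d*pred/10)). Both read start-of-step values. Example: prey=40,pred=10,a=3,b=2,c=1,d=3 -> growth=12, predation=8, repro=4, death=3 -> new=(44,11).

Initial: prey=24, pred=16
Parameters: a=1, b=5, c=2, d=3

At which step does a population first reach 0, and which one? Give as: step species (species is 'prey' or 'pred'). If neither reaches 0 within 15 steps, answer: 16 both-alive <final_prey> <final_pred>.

Step 1: prey: 24+2-19=7; pred: 16+7-4=19
Step 2: prey: 7+0-6=1; pred: 19+2-5=16
Step 3: prey: 1+0-0=1; pred: 16+0-4=12
Step 4: prey: 1+0-0=1; pred: 12+0-3=9
Step 5: prey: 1+0-0=1; pred: 9+0-2=7
Step 6: prey: 1+0-0=1; pred: 7+0-2=5
Step 7: prey: 1+0-0=1; pred: 5+0-1=4
Step 8: prey: 1+0-0=1; pred: 4+0-1=3
Step 9: prey: 1+0-0=1; pred: 3+0-0=3
Steps 10-15: state stable at prey=1, pred=3 (no change)
No extinction within 15 steps

Answer: 16 both-alive 1 3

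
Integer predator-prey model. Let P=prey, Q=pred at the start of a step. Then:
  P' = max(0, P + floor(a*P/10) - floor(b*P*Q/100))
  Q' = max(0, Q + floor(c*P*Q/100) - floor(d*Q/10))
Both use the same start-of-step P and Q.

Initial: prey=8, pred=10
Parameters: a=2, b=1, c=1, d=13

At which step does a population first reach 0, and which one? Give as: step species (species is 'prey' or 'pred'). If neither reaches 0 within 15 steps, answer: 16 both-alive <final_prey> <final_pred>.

Answer: 1 pred

Derivation:
Step 1: prey: 8+1-0=9; pred: 10+0-13=0
First extinction: pred at step 1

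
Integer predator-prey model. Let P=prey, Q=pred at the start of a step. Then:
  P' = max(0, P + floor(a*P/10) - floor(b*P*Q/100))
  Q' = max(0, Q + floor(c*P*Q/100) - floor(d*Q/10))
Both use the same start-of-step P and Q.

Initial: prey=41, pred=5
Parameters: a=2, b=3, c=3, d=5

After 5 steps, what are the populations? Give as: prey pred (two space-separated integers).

Answer: 1 31

Derivation:
Step 1: prey: 41+8-6=43; pred: 5+6-2=9
Step 2: prey: 43+8-11=40; pred: 9+11-4=16
Step 3: prey: 40+8-19=29; pred: 16+19-8=27
Step 4: prey: 29+5-23=11; pred: 27+23-13=37
Step 5: prey: 11+2-12=1; pred: 37+12-18=31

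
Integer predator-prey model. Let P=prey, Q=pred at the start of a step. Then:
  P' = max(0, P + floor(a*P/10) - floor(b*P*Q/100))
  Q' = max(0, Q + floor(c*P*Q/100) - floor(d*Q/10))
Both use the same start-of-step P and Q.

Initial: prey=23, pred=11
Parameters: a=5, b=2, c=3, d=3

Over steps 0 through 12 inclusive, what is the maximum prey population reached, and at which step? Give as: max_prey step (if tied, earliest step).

Answer: 36 3

Derivation:
Step 1: prey: 23+11-5=29; pred: 11+7-3=15
Step 2: prey: 29+14-8=35; pred: 15+13-4=24
Step 3: prey: 35+17-16=36; pred: 24+25-7=42
Step 4: prey: 36+18-30=24; pred: 42+45-12=75
Step 5: prey: 24+12-36=0; pred: 75+54-22=107
Step 6: prey: 0+0-0=0; pred: 107+0-32=75
Step 7: prey: 0+0-0=0; pred: 75+0-22=53
Step 8: prey: 0+0-0=0; pred: 53+0-15=38
Step 9: prey: 0+0-0=0; pred: 38+0-11=27
Step 10: prey: 0+0-0=0; pred: 27+0-8=19
Step 11: prey: 0+0-0=0; pred: 19+0-5=14
Step 12: prey: 0+0-0=0; pred: 14+0-4=10
Max prey = 36 at step 3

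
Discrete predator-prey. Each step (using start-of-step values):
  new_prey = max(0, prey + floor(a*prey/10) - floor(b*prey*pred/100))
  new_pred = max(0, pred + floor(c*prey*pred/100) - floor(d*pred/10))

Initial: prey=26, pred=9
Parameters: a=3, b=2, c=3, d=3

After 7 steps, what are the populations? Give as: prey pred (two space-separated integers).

Answer: 1 34

Derivation:
Step 1: prey: 26+7-4=29; pred: 9+7-2=14
Step 2: prey: 29+8-8=29; pred: 14+12-4=22
Step 3: prey: 29+8-12=25; pred: 22+19-6=35
Step 4: prey: 25+7-17=15; pred: 35+26-10=51
Step 5: prey: 15+4-15=4; pred: 51+22-15=58
Step 6: prey: 4+1-4=1; pred: 58+6-17=47
Step 7: prey: 1+0-0=1; pred: 47+1-14=34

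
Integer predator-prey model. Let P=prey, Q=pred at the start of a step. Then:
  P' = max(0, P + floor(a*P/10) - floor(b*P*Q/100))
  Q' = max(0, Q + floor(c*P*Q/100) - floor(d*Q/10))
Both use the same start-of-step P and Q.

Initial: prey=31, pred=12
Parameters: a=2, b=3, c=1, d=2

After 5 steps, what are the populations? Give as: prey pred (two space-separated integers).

Step 1: prey: 31+6-11=26; pred: 12+3-2=13
Step 2: prey: 26+5-10=21; pred: 13+3-2=14
Step 3: prey: 21+4-8=17; pred: 14+2-2=14
Step 4: prey: 17+3-7=13; pred: 14+2-2=14
Step 5: prey: 13+2-5=10; pred: 14+1-2=13

Answer: 10 13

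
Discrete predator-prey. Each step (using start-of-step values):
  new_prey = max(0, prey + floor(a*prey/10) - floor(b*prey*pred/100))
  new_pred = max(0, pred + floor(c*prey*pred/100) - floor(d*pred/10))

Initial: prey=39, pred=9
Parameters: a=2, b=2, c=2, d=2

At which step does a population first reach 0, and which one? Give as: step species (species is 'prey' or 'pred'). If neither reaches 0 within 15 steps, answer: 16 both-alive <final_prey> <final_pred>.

Step 1: prey: 39+7-7=39; pred: 9+7-1=15
Step 2: prey: 39+7-11=35; pred: 15+11-3=23
Step 3: prey: 35+7-16=26; pred: 23+16-4=35
Step 4: prey: 26+5-18=13; pred: 35+18-7=46
Step 5: prey: 13+2-11=4; pred: 46+11-9=48
Step 6: prey: 4+0-3=1; pred: 48+3-9=42
Step 7: prey: 1+0-0=1; pred: 42+0-8=34
Step 8: prey: 1+0-0=1; pred: 34+0-6=28
Step 9: prey: 1+0-0=1; pred: 28+0-5=23
Step 10: prey: 1+0-0=1; pred: 23+0-4=19
Step 11: prey: 1+0-0=1; pred: 19+0-3=16
Step 12: prey: 1+0-0=1; pred: 16+0-3=13
Step 13: prey: 1+0-0=1; pred: 13+0-2=11
Step 14: prey: 1+0-0=1; pred: 11+0-2=9
Step 15: prey: 1+0-0=1; pred: 9+0-1=8
No extinction within 15 steps

Answer: 16 both-alive 1 8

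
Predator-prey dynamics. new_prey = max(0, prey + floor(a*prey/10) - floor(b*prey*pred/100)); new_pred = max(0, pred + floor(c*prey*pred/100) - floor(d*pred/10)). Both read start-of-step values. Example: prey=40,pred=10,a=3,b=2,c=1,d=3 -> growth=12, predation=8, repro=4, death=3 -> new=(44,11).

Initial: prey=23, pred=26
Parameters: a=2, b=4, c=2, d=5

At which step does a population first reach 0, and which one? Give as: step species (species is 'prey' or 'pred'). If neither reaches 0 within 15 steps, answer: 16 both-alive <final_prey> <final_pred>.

Step 1: prey: 23+4-23=4; pred: 26+11-13=24
Step 2: prey: 4+0-3=1; pred: 24+1-12=13
Step 3: prey: 1+0-0=1; pred: 13+0-6=7
Step 4: prey: 1+0-0=1; pred: 7+0-3=4
Step 5: prey: 1+0-0=1; pred: 4+0-2=2
Step 6: prey: 1+0-0=1; pred: 2+0-1=1
Step 7: prey: 1+0-0=1; pred: 1+0-0=1
Steps 8-15: state stable at prey=1, pred=1 (no change)
No extinction within 15 steps

Answer: 16 both-alive 1 1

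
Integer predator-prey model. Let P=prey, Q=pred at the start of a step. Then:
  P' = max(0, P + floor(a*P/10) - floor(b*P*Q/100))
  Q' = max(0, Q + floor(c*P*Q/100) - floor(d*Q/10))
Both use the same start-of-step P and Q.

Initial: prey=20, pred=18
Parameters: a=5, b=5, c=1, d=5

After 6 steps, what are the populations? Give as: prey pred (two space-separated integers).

Answer: 35 1

Derivation:
Step 1: prey: 20+10-18=12; pred: 18+3-9=12
Step 2: prey: 12+6-7=11; pred: 12+1-6=7
Step 3: prey: 11+5-3=13; pred: 7+0-3=4
Step 4: prey: 13+6-2=17; pred: 4+0-2=2
Step 5: prey: 17+8-1=24; pred: 2+0-1=1
Step 6: prey: 24+12-1=35; pred: 1+0-0=1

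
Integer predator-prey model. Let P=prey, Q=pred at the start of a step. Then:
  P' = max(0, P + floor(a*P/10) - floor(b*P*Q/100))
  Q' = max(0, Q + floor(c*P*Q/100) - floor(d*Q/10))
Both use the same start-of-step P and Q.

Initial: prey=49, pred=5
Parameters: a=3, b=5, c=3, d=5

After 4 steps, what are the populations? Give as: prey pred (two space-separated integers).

Answer: 0 29

Derivation:
Step 1: prey: 49+14-12=51; pred: 5+7-2=10
Step 2: prey: 51+15-25=41; pred: 10+15-5=20
Step 3: prey: 41+12-41=12; pred: 20+24-10=34
Step 4: prey: 12+3-20=0; pred: 34+12-17=29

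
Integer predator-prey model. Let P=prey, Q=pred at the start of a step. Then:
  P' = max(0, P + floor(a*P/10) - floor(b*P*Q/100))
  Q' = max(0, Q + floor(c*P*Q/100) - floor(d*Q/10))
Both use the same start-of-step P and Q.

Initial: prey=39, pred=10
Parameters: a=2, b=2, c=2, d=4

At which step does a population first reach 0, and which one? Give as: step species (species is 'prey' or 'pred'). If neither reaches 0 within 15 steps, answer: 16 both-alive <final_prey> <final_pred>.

Answer: 16 both-alive 12 2

Derivation:
Step 1: prey: 39+7-7=39; pred: 10+7-4=13
Step 2: prey: 39+7-10=36; pred: 13+10-5=18
Step 3: prey: 36+7-12=31; pred: 18+12-7=23
Step 4: prey: 31+6-14=23; pred: 23+14-9=28
Step 5: prey: 23+4-12=15; pred: 28+12-11=29
Step 6: prey: 15+3-8=10; pred: 29+8-11=26
Step 7: prey: 10+2-5=7; pred: 26+5-10=21
Step 8: prey: 7+1-2=6; pred: 21+2-8=15
Step 9: prey: 6+1-1=6; pred: 15+1-6=10
Step 10: prey: 6+1-1=6; pred: 10+1-4=7
Step 11: prey: 6+1-0=7; pred: 7+0-2=5
Step 12: prey: 7+1-0=8; pred: 5+0-2=3
Step 13: prey: 8+1-0=9; pred: 3+0-1=2
Step 14: prey: 9+1-0=10; pred: 2+0-0=2
Step 15: prey: 10+2-0=12; pred: 2+0-0=2
No extinction within 15 steps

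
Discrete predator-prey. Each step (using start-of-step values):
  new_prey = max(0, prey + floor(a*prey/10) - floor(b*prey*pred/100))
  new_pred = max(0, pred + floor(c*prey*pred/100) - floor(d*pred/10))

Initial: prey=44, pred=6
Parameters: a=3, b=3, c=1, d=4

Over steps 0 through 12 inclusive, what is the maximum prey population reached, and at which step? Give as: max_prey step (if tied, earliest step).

Answer: 67 5

Derivation:
Step 1: prey: 44+13-7=50; pred: 6+2-2=6
Step 2: prey: 50+15-9=56; pred: 6+3-2=7
Step 3: prey: 56+16-11=61; pred: 7+3-2=8
Step 4: prey: 61+18-14=65; pred: 8+4-3=9
Step 5: prey: 65+19-17=67; pred: 9+5-3=11
Step 6: prey: 67+20-22=65; pred: 11+7-4=14
Step 7: prey: 65+19-27=57; pred: 14+9-5=18
Step 8: prey: 57+17-30=44; pred: 18+10-7=21
Step 9: prey: 44+13-27=30; pred: 21+9-8=22
Step 10: prey: 30+9-19=20; pred: 22+6-8=20
Step 11: prey: 20+6-12=14; pred: 20+4-8=16
Step 12: prey: 14+4-6=12; pred: 16+2-6=12
Max prey = 67 at step 5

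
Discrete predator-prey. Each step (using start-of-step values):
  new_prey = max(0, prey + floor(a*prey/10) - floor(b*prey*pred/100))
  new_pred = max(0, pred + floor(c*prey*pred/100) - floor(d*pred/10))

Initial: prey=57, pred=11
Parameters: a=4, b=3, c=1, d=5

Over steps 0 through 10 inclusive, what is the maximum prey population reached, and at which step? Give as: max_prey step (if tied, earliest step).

Answer: 65 3

Derivation:
Step 1: prey: 57+22-18=61; pred: 11+6-5=12
Step 2: prey: 61+24-21=64; pred: 12+7-6=13
Step 3: prey: 64+25-24=65; pred: 13+8-6=15
Step 4: prey: 65+26-29=62; pred: 15+9-7=17
Step 5: prey: 62+24-31=55; pred: 17+10-8=19
Step 6: prey: 55+22-31=46; pred: 19+10-9=20
Step 7: prey: 46+18-27=37; pred: 20+9-10=19
Step 8: prey: 37+14-21=30; pred: 19+7-9=17
Step 9: prey: 30+12-15=27; pred: 17+5-8=14
Step 10: prey: 27+10-11=26; pred: 14+3-7=10
Max prey = 65 at step 3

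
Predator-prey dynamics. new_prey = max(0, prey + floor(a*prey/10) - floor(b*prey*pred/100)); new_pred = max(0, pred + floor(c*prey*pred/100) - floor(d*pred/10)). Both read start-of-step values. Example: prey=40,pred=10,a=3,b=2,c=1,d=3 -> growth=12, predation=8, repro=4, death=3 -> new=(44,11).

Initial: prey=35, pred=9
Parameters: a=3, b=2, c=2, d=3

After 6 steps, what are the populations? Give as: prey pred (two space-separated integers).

Answer: 3 47

Derivation:
Step 1: prey: 35+10-6=39; pred: 9+6-2=13
Step 2: prey: 39+11-10=40; pred: 13+10-3=20
Step 3: prey: 40+12-16=36; pred: 20+16-6=30
Step 4: prey: 36+10-21=25; pred: 30+21-9=42
Step 5: prey: 25+7-21=11; pred: 42+21-12=51
Step 6: prey: 11+3-11=3; pred: 51+11-15=47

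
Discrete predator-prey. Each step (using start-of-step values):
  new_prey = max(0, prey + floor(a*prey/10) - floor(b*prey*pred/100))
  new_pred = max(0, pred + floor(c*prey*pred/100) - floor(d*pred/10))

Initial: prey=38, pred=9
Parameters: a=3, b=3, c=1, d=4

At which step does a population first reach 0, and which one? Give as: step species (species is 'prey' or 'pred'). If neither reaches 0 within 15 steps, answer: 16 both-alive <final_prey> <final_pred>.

Answer: 16 both-alive 47 10

Derivation:
Step 1: prey: 38+11-10=39; pred: 9+3-3=9
Step 2: prey: 39+11-10=40; pred: 9+3-3=9
Step 3: prey: 40+12-10=42; pred: 9+3-3=9
Step 4: prey: 42+12-11=43; pred: 9+3-3=9
Step 5: prey: 43+12-11=44; pred: 9+3-3=9
Step 6: prey: 44+13-11=46; pred: 9+3-3=9
Step 7: prey: 46+13-12=47; pred: 9+4-3=10
Step 8: prey: 47+14-14=47; pred: 10+4-4=10
Steps 9-15: state stable at prey=47, pred=10 (no change)
No extinction within 15 steps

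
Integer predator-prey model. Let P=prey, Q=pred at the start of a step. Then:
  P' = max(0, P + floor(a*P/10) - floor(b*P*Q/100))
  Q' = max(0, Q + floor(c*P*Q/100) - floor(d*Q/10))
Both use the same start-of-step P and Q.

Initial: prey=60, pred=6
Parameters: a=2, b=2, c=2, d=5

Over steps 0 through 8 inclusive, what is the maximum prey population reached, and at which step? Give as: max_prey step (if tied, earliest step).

Answer: 65 1

Derivation:
Step 1: prey: 60+12-7=65; pred: 6+7-3=10
Step 2: prey: 65+13-13=65; pred: 10+13-5=18
Step 3: prey: 65+13-23=55; pred: 18+23-9=32
Step 4: prey: 55+11-35=31; pred: 32+35-16=51
Step 5: prey: 31+6-31=6; pred: 51+31-25=57
Step 6: prey: 6+1-6=1; pred: 57+6-28=35
Step 7: prey: 1+0-0=1; pred: 35+0-17=18
Step 8: prey: 1+0-0=1; pred: 18+0-9=9
Max prey = 65 at step 1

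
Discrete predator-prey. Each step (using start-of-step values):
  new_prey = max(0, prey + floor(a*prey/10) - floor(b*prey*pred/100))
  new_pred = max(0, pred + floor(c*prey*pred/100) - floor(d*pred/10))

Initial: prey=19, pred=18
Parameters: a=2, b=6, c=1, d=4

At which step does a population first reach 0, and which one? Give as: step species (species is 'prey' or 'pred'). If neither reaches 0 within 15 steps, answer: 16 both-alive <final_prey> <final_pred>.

Step 1: prey: 19+3-20=2; pred: 18+3-7=14
Step 2: prey: 2+0-1=1; pred: 14+0-5=9
Step 3: prey: 1+0-0=1; pred: 9+0-3=6
Step 4: prey: 1+0-0=1; pred: 6+0-2=4
Step 5: prey: 1+0-0=1; pred: 4+0-1=3
Step 6: prey: 1+0-0=1; pred: 3+0-1=2
Step 7: prey: 1+0-0=1; pred: 2+0-0=2
Steps 8-15: state stable at prey=1, pred=2 (no change)
No extinction within 15 steps

Answer: 16 both-alive 1 2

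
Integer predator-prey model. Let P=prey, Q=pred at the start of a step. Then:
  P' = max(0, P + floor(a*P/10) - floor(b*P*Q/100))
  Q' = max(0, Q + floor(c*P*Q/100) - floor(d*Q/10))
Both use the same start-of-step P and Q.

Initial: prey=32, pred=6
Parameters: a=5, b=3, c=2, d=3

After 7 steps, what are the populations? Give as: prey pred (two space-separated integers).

Answer: 0 52

Derivation:
Step 1: prey: 32+16-5=43; pred: 6+3-1=8
Step 2: prey: 43+21-10=54; pred: 8+6-2=12
Step 3: prey: 54+27-19=62; pred: 12+12-3=21
Step 4: prey: 62+31-39=54; pred: 21+26-6=41
Step 5: prey: 54+27-66=15; pred: 41+44-12=73
Step 6: prey: 15+7-32=0; pred: 73+21-21=73
Step 7: prey: 0+0-0=0; pred: 73+0-21=52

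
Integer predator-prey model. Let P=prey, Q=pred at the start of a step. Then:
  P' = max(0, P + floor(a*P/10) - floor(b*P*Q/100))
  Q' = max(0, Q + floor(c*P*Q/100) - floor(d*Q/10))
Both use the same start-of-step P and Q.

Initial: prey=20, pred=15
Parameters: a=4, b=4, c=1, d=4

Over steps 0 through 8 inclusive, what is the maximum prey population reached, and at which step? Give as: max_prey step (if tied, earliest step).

Answer: 39 8

Derivation:
Step 1: prey: 20+8-12=16; pred: 15+3-6=12
Step 2: prey: 16+6-7=15; pred: 12+1-4=9
Step 3: prey: 15+6-5=16; pred: 9+1-3=7
Step 4: prey: 16+6-4=18; pred: 7+1-2=6
Step 5: prey: 18+7-4=21; pred: 6+1-2=5
Step 6: prey: 21+8-4=25; pred: 5+1-2=4
Step 7: prey: 25+10-4=31; pred: 4+1-1=4
Step 8: prey: 31+12-4=39; pred: 4+1-1=4
Max prey = 39 at step 8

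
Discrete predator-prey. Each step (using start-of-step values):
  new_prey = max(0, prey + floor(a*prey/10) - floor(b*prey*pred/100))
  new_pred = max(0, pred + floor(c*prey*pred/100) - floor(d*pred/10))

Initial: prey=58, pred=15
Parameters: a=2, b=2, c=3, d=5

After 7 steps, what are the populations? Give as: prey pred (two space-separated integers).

Answer: 0 6

Derivation:
Step 1: prey: 58+11-17=52; pred: 15+26-7=34
Step 2: prey: 52+10-35=27; pred: 34+53-17=70
Step 3: prey: 27+5-37=0; pred: 70+56-35=91
Step 4: prey: 0+0-0=0; pred: 91+0-45=46
Step 5: prey: 0+0-0=0; pred: 46+0-23=23
Step 6: prey: 0+0-0=0; pred: 23+0-11=12
Step 7: prey: 0+0-0=0; pred: 12+0-6=6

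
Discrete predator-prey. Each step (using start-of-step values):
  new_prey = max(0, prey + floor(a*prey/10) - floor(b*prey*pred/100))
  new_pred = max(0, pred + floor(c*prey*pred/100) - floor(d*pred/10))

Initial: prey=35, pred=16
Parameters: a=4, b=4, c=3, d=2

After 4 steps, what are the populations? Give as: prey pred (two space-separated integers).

Step 1: prey: 35+14-22=27; pred: 16+16-3=29
Step 2: prey: 27+10-31=6; pred: 29+23-5=47
Step 3: prey: 6+2-11=0; pred: 47+8-9=46
Step 4: prey: 0+0-0=0; pred: 46+0-9=37

Answer: 0 37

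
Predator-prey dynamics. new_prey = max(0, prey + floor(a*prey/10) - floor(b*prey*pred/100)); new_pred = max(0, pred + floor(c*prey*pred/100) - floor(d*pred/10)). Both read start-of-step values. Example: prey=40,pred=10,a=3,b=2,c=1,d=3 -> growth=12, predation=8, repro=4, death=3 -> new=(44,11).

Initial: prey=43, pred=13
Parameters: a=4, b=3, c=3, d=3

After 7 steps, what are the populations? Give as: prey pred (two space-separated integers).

Step 1: prey: 43+17-16=44; pred: 13+16-3=26
Step 2: prey: 44+17-34=27; pred: 26+34-7=53
Step 3: prey: 27+10-42=0; pred: 53+42-15=80
Step 4: prey: 0+0-0=0; pred: 80+0-24=56
Step 5: prey: 0+0-0=0; pred: 56+0-16=40
Step 6: prey: 0+0-0=0; pred: 40+0-12=28
Step 7: prey: 0+0-0=0; pred: 28+0-8=20

Answer: 0 20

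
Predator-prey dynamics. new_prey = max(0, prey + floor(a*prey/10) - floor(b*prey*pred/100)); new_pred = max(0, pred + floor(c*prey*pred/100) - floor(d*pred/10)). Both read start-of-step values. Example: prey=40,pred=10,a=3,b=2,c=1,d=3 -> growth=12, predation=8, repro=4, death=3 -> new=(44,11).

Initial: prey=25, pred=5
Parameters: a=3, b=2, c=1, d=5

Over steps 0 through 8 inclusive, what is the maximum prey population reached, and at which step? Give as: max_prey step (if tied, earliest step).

Step 1: prey: 25+7-2=30; pred: 5+1-2=4
Step 2: prey: 30+9-2=37; pred: 4+1-2=3
Step 3: prey: 37+11-2=46; pred: 3+1-1=3
Step 4: prey: 46+13-2=57; pred: 3+1-1=3
Step 5: prey: 57+17-3=71; pred: 3+1-1=3
Step 6: prey: 71+21-4=88; pred: 3+2-1=4
Step 7: prey: 88+26-7=107; pred: 4+3-2=5
Step 8: prey: 107+32-10=129; pred: 5+5-2=8
Max prey = 129 at step 8

Answer: 129 8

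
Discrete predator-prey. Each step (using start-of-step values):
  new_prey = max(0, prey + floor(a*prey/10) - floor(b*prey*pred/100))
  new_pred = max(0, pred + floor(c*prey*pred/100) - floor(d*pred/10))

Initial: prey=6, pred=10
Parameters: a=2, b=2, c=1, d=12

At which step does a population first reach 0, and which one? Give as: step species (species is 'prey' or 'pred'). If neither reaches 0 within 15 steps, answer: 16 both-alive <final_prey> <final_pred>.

Step 1: prey: 6+1-1=6; pred: 10+0-12=0
First extinction: pred at step 1

Answer: 1 pred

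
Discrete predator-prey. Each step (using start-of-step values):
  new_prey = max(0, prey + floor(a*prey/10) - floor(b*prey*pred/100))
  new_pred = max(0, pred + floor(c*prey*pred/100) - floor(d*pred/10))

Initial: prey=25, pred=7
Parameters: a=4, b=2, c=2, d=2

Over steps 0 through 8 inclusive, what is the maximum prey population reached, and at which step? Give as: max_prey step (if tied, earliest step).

Answer: 44 3

Derivation:
Step 1: prey: 25+10-3=32; pred: 7+3-1=9
Step 2: prey: 32+12-5=39; pred: 9+5-1=13
Step 3: prey: 39+15-10=44; pred: 13+10-2=21
Step 4: prey: 44+17-18=43; pred: 21+18-4=35
Step 5: prey: 43+17-30=30; pred: 35+30-7=58
Step 6: prey: 30+12-34=8; pred: 58+34-11=81
Step 7: prey: 8+3-12=0; pred: 81+12-16=77
Step 8: prey: 0+0-0=0; pred: 77+0-15=62
Max prey = 44 at step 3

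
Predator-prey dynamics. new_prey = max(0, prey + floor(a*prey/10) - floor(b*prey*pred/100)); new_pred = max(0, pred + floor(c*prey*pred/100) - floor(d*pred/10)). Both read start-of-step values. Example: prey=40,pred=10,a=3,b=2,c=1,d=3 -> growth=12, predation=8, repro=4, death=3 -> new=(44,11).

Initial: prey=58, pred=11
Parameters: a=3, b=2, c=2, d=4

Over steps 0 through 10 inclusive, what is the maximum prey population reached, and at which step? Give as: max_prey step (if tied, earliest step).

Step 1: prey: 58+17-12=63; pred: 11+12-4=19
Step 2: prey: 63+18-23=58; pred: 19+23-7=35
Step 3: prey: 58+17-40=35; pred: 35+40-14=61
Step 4: prey: 35+10-42=3; pred: 61+42-24=79
Step 5: prey: 3+0-4=0; pred: 79+4-31=52
Step 6: prey: 0+0-0=0; pred: 52+0-20=32
Step 7: prey: 0+0-0=0; pred: 32+0-12=20
Step 8: prey: 0+0-0=0; pred: 20+0-8=12
Step 9: prey: 0+0-0=0; pred: 12+0-4=8
Step 10: prey: 0+0-0=0; pred: 8+0-3=5
Max prey = 63 at step 1

Answer: 63 1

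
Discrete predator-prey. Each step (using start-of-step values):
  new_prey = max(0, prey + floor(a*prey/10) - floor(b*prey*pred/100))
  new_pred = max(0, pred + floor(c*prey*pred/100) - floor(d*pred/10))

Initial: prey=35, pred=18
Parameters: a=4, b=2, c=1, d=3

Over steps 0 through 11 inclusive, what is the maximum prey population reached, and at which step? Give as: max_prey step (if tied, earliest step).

Answer: 37 1

Derivation:
Step 1: prey: 35+14-12=37; pred: 18+6-5=19
Step 2: prey: 37+14-14=37; pred: 19+7-5=21
Step 3: prey: 37+14-15=36; pred: 21+7-6=22
Step 4: prey: 36+14-15=35; pred: 22+7-6=23
Step 5: prey: 35+14-16=33; pred: 23+8-6=25
Step 6: prey: 33+13-16=30; pred: 25+8-7=26
Step 7: prey: 30+12-15=27; pred: 26+7-7=26
Step 8: prey: 27+10-14=23; pred: 26+7-7=26
Step 9: prey: 23+9-11=21; pred: 26+5-7=24
Step 10: prey: 21+8-10=19; pred: 24+5-7=22
Step 11: prey: 19+7-8=18; pred: 22+4-6=20
Max prey = 37 at step 1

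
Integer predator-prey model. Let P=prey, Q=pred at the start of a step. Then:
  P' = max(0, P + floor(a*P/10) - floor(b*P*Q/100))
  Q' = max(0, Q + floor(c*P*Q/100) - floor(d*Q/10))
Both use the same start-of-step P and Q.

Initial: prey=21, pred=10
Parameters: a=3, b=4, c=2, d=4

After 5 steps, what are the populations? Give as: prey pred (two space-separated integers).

Step 1: prey: 21+6-8=19; pred: 10+4-4=10
Step 2: prey: 19+5-7=17; pred: 10+3-4=9
Step 3: prey: 17+5-6=16; pred: 9+3-3=9
Step 4: prey: 16+4-5=15; pred: 9+2-3=8
Step 5: prey: 15+4-4=15; pred: 8+2-3=7

Answer: 15 7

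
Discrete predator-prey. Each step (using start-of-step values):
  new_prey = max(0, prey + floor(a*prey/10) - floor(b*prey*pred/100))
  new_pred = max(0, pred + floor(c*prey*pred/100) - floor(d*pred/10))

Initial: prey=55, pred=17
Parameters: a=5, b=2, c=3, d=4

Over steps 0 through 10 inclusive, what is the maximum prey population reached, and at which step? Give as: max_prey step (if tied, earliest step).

Step 1: prey: 55+27-18=64; pred: 17+28-6=39
Step 2: prey: 64+32-49=47; pred: 39+74-15=98
Step 3: prey: 47+23-92=0; pred: 98+138-39=197
Step 4: prey: 0+0-0=0; pred: 197+0-78=119
Step 5: prey: 0+0-0=0; pred: 119+0-47=72
Step 6: prey: 0+0-0=0; pred: 72+0-28=44
Step 7: prey: 0+0-0=0; pred: 44+0-17=27
Step 8: prey: 0+0-0=0; pred: 27+0-10=17
Step 9: prey: 0+0-0=0; pred: 17+0-6=11
Step 10: prey: 0+0-0=0; pred: 11+0-4=7
Max prey = 64 at step 1

Answer: 64 1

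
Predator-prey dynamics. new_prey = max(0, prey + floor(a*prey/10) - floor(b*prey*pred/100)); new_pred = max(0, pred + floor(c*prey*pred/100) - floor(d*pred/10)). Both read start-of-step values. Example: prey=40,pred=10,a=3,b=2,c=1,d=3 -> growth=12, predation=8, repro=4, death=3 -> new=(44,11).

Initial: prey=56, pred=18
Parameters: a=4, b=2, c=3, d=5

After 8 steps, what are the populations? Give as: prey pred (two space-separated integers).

Answer: 0 5

Derivation:
Step 1: prey: 56+22-20=58; pred: 18+30-9=39
Step 2: prey: 58+23-45=36; pred: 39+67-19=87
Step 3: prey: 36+14-62=0; pred: 87+93-43=137
Step 4: prey: 0+0-0=0; pred: 137+0-68=69
Step 5: prey: 0+0-0=0; pred: 69+0-34=35
Step 6: prey: 0+0-0=0; pred: 35+0-17=18
Step 7: prey: 0+0-0=0; pred: 18+0-9=9
Step 8: prey: 0+0-0=0; pred: 9+0-4=5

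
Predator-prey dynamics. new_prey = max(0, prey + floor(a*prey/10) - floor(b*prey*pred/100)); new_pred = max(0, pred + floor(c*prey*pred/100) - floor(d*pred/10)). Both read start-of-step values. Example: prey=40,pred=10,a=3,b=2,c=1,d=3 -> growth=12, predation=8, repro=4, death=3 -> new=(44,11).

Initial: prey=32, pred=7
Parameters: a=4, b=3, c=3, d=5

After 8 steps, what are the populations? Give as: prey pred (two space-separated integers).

Step 1: prey: 32+12-6=38; pred: 7+6-3=10
Step 2: prey: 38+15-11=42; pred: 10+11-5=16
Step 3: prey: 42+16-20=38; pred: 16+20-8=28
Step 4: prey: 38+15-31=22; pred: 28+31-14=45
Step 5: prey: 22+8-29=1; pred: 45+29-22=52
Step 6: prey: 1+0-1=0; pred: 52+1-26=27
Step 7: prey: 0+0-0=0; pred: 27+0-13=14
Step 8: prey: 0+0-0=0; pred: 14+0-7=7

Answer: 0 7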